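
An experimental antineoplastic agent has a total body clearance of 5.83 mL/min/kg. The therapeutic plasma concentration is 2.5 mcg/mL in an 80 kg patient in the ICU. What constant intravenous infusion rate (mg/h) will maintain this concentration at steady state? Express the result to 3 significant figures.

70.0 mg/h

CL = 5.83 mL/min/kg × 80 kg = 466.4 mL/min = 466.4 × 60/1000 = 27.98 L/h
Infusion rate = CL · Css = 27.98 L/h × 2.5 mg/L = 69.95 mg/h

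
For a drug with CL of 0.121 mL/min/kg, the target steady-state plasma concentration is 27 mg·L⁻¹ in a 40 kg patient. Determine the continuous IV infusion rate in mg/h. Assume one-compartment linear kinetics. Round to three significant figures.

7.84 mg/h

CL = 0.121 mL/min/kg × 40 kg = 4.840 mL/min = 4.840 × 60/1000 = 0.2904 L/h
Infusion rate = CL · Css = 0.2904 L/h × 27 mg/L = 7.841 mg/h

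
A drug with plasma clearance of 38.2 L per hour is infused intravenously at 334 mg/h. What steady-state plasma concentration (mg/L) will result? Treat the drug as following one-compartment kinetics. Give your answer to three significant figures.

8.74 mg/L

Css = rate / CL = 334 / 38.20 = 8.743 mg/L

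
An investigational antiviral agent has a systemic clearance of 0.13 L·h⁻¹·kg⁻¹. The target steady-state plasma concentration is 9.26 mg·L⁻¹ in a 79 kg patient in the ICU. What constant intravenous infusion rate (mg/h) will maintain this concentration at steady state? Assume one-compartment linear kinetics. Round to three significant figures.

CL = 0.13 L·h⁻¹·kg⁻¹ × 79 kg = 10.27 L/h
At steady state, infusion rate equals elimination rate: rate in = CL × Css.
Infusion rate = CL · Css = 10.27 L/h × 9.26 mg/L = 95.10 mg/h

95.1 mg/h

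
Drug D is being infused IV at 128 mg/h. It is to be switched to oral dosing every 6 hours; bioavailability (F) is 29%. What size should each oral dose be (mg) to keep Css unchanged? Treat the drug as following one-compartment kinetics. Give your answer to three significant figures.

2650 mg

To maintain the same Css, the systemic dosing rate must be unchanged: F·D/τ = infusion rate.
D = rate × τ / F = 128 × 6 / 0.29 = 2648 mg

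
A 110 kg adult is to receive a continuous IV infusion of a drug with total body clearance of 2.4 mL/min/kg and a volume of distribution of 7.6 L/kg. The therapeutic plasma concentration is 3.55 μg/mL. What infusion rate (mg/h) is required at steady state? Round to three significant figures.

56.2 mg/h

CL = 2.4 mL/min/kg × 110 kg = 264.0 mL/min = 264.0 × 60/1000 = 15.84 L/h
Vd does not affect the maintenance rate; only clearance governs steady-state input.
Infusion rate = CL · Css = 15.84 L/h × 3.55 mg/L = 56.23 mg/h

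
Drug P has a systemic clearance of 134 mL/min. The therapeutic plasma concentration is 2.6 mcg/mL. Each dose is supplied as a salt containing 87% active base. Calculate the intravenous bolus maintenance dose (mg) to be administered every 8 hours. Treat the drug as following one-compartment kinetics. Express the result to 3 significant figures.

192 mg

CL = 134 mL/min × 60/1000 = 8.040 L/h
D = CL × Css × τ / S = 8.040 × 2.6 × 8 / 0.87 = 192.2 mg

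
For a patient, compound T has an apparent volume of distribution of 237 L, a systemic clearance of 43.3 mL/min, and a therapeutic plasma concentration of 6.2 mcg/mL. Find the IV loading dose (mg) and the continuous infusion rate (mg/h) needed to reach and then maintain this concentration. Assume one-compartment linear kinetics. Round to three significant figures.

(a) 1470 mg; (b) 16.1 mg/h

Loading: fill Vd to C_target → 237.0 L × 6.2 mg/L = 1469 mg
CL = 43.3 mL/min × 60/1000 = 2.598 L/h
Maintenance: replace elimination → rate = CL × Css = 2.598 × 6.2 = 16.11 mg/h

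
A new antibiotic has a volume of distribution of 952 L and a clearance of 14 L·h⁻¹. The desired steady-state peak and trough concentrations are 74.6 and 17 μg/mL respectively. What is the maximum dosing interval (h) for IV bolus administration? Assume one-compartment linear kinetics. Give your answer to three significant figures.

k = CL / Vd = 14.00 / 952.0 = 0.01471 h⁻¹
Between IV bolus doses, concentration decays as C = C₀·e^(−kτ), so C_peak/C_trough = e^(kτ).
τ_max = ln(C_peak/C_trough) / k = ln(74.6/17) / 0.01471 = 1.479 / 0.01471 = 100.5 h

101 h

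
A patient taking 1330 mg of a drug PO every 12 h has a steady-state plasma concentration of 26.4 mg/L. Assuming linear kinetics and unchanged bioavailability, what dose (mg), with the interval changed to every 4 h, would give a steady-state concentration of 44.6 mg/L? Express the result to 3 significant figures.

For first-order elimination, Css ∝ F·D/(CL·τ); F and CL are unchanged, so Css ∝ D/τ.
D₂ = D₁ × (Css,target / Css,current) × (τ₂/τ₁) = 1330 × (44.6/26.4) × (4/12) = 749.0 mg

749 mg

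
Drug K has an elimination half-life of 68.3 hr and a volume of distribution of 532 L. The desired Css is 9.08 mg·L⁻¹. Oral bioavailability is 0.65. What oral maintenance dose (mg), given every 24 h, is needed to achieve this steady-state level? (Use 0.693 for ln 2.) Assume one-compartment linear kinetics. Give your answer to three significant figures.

CL = 0.693 × Vd / t½ = 0.693 × 532.0 / 68.3 = 5.398 L/h
D = CL × Css × τ / F = 5.398 × 9.08 × 24 / 0.65 = 1810 mg

1810 mg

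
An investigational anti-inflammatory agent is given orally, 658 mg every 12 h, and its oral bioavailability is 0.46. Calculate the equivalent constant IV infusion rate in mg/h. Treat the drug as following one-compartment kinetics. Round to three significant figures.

Equivalent systemic input: infusion rate = F·D/τ.
Rate = 0.46 × 658 / 12 = 25.22 mg/h

25.2 mg/h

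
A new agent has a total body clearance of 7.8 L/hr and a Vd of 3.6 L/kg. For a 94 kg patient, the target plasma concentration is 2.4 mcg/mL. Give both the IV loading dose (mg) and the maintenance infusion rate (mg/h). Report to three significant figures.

Total Vd = 3.6 × 94 = 338.4 L
Loading dose = Vd × C = 338.4 × 2.4 = 812.2 mg
Infusion rate = 7.800 L/h × 2.4 mg/L = 18.72 mg/h

(a) 812 mg; (b) 18.7 mg/h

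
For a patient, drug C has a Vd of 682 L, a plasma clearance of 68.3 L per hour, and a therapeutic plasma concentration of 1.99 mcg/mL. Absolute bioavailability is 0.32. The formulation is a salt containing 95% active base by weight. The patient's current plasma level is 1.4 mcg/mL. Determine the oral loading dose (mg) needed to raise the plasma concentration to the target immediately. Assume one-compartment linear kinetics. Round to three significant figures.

1320 mg

LD is governed by Vd — clearance does not enter the loading-dose calculation.
Concentration deficit ΔC = 1.99 − 1.4 = 0.5900 mg/L
LD = Vd × ΔC / F / S = 682.0 × 0.5900 / 0.32 / 0.95 = 1324 mg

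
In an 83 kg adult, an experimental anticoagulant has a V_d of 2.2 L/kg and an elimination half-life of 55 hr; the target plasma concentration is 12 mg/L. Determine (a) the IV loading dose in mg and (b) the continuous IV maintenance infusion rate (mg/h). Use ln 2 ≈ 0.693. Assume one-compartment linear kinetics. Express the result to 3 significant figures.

(a) 2190 mg; (b) 27.6 mg/h

Vd = 2.2 L/kg × 83 kg = 182.6 L
LD = Vd × C = 182.6 × 12 = 2191 mg
CL = 0.693 × Vd / t½ = 0.693 × 182.6 / 55 = 2.301 L/h
Infusion rate = CL × Css = 2.301 × 12 = 27.61 mg/h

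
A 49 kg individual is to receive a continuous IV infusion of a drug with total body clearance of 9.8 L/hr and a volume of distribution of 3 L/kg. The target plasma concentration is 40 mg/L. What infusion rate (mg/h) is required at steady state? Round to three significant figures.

Maintenance depends on clearance, not Vd — rate in must match rate out.
R₀ = 9.800 × 40 = 392.0 mg/h

392 mg/h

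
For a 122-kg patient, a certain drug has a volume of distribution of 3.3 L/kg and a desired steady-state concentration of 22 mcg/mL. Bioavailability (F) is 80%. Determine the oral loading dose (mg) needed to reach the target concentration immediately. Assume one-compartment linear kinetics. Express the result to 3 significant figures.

Total Vd = 3.3 × 122 = 402.6 L
LD = Vd × C / F = 402.6 × 22.00 / 0.8 = 11070 mg

11100 mg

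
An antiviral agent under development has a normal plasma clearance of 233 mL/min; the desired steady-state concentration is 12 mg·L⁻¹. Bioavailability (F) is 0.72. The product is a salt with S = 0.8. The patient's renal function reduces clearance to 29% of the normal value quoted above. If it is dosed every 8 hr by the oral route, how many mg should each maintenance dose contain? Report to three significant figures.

676 mg

Convert clearance: 233 mL/min × 60 min/h ÷ 1000 mL/L = 13.98 L/h
Patient clearance = 0.29 × 13.98 = 4.054 L/h
D = CL × Css × τ / F / S = 4.054 × 12 × 8 / 0.72 / 0.8 = 675.7 mg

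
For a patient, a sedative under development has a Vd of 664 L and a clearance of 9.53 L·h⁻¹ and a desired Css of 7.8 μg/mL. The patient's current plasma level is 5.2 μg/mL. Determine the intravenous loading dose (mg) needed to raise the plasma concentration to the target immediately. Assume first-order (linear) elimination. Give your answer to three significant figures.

Loading dose depends on Vd (not clearance): it fills the distribution volume.
Concentration deficit ΔC = 7.8 − 5.2 = 2.600 mg/L
LD = Vd × ΔC = 664.0 × 2.600 = 1726 mg

1730 mg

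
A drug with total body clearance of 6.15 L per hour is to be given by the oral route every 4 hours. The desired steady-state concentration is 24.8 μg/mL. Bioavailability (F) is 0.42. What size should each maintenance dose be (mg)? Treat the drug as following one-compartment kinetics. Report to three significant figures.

1450 mg

D = CL × Css × τ / F = 6.150 × 24.8 × 4 / 0.42 = 1453 mg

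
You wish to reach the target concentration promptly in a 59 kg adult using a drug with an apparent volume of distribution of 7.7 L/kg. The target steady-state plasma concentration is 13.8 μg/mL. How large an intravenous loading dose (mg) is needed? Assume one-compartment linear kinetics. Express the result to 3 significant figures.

Vd(total) = 59 kg × 7.7 L/kg = 454.3 L
LD = Vd × C = 454.3 × 13.80 = 6269 mg

6270 mg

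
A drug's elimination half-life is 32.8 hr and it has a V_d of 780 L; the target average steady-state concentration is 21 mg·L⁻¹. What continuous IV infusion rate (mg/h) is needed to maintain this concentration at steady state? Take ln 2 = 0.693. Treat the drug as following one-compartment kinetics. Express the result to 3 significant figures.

346 mg/h

CL = 0.693 × Vd / t½ = 0.693 × 780.0 / 32.8 = 16.48 L/h
Infusion rate = CL × Css = 16.48 × 21 = 346.1 mg/h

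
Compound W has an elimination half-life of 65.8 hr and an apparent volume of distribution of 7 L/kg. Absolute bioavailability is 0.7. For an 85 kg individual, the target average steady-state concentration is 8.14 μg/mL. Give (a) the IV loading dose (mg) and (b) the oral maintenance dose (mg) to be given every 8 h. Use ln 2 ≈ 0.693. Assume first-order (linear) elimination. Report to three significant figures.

(a) 4840 mg; (b) 583 mg

Vd(total) = 85 kg × 7 L/kg = 595.0 L
LD = Vd × C = 595.0 × 8.14 = 4843 mg
CL = 0.693 × Vd / t½ = 0.693 × 595.0 / 65.8 = 6.266 L/h
D = CL × Css × τ / F = 6.266 × 8.14 × 8 / 0.7 = 582.9 mg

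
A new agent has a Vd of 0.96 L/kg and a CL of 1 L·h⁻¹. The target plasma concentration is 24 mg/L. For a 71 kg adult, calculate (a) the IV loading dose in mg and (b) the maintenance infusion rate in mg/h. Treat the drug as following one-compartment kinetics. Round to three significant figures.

(a) 1640 mg; (b) 24.0 mg/h

Vd(total) = 71 kg × 0.96 L/kg = 68.16 L
Loading dose = Vd × C = 68.16 × 24 = 1636 mg
Maintenance: replace elimination → rate = CL × Css = 1.000 × 24 = 24.00 mg/h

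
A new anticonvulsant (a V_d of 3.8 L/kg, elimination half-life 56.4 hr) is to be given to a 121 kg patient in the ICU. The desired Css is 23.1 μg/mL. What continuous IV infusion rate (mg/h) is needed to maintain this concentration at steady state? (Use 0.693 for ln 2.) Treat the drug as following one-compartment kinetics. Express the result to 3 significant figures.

Vd = 3.8 L/kg × 121 kg = 459.8 L
CL = ln 2 · Vd / t½ = 0.693 × 459.8 / 56.4 = 5.650 L/h
Infusion rate = CL × Css = 5.650 × 23.1 = 130.5 mg/h

131 mg/h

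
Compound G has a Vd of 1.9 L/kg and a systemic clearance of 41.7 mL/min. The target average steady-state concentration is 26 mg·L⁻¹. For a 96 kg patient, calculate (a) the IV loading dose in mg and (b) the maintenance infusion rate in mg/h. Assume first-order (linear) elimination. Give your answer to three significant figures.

(a) 4740 mg; (b) 65.1 mg/h

Vd(total) = 96 kg × 1.9 L/kg = 182.4 L
Loading dose = Vd × C = 182.4 × 26 = 4742 mg
CL = 41.7 mL/min = 41.7 × 0.06 = 2.502 L/h
Infusion rate = 2.502 L/h × 26 mg/L = 65.05 mg/h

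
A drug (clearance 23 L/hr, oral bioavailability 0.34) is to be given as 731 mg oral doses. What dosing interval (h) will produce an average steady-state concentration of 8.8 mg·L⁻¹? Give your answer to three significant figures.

1.23 h

F·D/τ = CL·Css → τ = F·D / (CL·Css).
τ = 0.34 × 731 / (23 × 8.8) = 1.228 h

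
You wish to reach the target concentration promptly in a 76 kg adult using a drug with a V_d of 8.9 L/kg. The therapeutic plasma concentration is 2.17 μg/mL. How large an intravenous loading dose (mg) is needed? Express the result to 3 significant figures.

Vd(total) = 76 kg × 8.9 L/kg = 676.4 L
LD = Vd × C = 676.4 × 2.170 = 1468 mg

1470 mg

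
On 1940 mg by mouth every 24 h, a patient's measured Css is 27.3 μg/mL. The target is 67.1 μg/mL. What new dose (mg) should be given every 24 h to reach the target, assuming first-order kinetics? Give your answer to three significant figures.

With linear kinetics, Css is proportional to dose rate (D/τ) at fixed clearance.
D₂ = D₁ × (Css,target / Css,current) = 1940 × 67.1/27.3 = 4768 mg

4770 mg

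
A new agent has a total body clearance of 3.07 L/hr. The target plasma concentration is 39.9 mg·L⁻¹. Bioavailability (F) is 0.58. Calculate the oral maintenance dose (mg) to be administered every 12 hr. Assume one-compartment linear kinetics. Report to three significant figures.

2530 mg

At steady state, dose per interval replaces the amount cleared in that interval: F·D/τ = CL·Css.
D = CL × Css × τ / F = 3.070 × 39.9 × 12 / 0.58 = 2534 mg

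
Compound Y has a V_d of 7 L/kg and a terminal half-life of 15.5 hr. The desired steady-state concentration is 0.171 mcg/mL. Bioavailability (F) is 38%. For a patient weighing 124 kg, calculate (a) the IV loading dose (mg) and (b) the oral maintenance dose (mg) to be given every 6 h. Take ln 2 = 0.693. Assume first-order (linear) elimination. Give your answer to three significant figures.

Vd(total) = 124 kg × 7 L/kg = 868.0 L
LD = Vd × C = 868.0 × 0.171 = 148.4 mg
CL = 0.693 × Vd / t½ = 0.693 × 868.0 / 15.5 = 38.81 L/h
D = CL × Css × τ / F = 38.81 × 0.171 × 6 / 0.38 = 104.8 mg

(a) 148 mg; (b) 105 mg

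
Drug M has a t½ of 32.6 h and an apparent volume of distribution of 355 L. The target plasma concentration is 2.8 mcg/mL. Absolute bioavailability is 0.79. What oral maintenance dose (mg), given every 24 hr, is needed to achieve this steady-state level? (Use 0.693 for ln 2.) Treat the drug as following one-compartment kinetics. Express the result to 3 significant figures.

k = 0.693/32.6 = 0.02126 h⁻¹, so CL = k·Vd = 0.02126 × 355.0 = 7.547 L/h
D = CL × Css × τ / F = 7.547 × 2.8 × 24 / 0.79 = 642.0 mg

642 mg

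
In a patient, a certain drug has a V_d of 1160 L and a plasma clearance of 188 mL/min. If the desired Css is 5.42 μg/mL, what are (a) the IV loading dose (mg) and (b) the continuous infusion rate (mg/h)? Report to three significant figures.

LD = Vd · C_target = 1160 × 5.42 = 6287 mg
CL = 188 mL/min × 60/1000 = 11.28 L/h
Maintenance infusion rate = CL × Css = 11.28 × 5.42 = 61.14 mg/h

(a) 6290 mg; (b) 61.1 mg/h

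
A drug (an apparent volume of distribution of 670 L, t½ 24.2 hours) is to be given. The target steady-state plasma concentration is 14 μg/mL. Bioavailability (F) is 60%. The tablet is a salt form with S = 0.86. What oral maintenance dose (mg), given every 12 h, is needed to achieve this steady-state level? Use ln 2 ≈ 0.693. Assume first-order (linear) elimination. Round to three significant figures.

CL = 0.693 × Vd / t½ = 0.693 × 670.0 / 24.2 = 19.19 L/h
D = CL × Css × τ / F / S = 19.19 × 14 × 12 / 0.6 / 0.86 = 6248 mg

6250 mg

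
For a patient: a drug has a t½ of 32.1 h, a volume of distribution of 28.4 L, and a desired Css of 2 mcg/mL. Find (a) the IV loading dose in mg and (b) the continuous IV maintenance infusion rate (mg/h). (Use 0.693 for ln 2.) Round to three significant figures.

LD = Vd × C = 28.40 × 2 = 56.80 mg
CL = 0.693 × Vd / t½ = 0.693 × 28.40 / 32.1 = 0.6131 L/h
Infusion rate = CL × Css = 0.6131 × 2 = 1.226 mg/h

(a) 56.8 mg; (b) 1.23 mg/h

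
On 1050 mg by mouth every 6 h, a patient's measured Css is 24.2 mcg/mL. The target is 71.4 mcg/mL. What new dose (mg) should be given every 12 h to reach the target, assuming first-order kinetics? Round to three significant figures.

6200 mg

With linear kinetics, Css is proportional to dose rate (D/τ) at fixed clearance.
D₂ = D₁ × (Css,target / Css,current) × (τ₂/τ₁) = 1050 × (71.4/24.2) × (12/6) = 6196 mg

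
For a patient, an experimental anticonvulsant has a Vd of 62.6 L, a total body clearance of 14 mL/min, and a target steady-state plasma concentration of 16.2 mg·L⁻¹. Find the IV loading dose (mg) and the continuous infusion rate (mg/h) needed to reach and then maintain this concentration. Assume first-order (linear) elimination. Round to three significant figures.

(a) 1010 mg; (b) 13.6 mg/h

LD = Vd · C_target = 62.60 × 16.2 = 1014 mg
CL = 14 mL/min × 60/1000 = 0.8400 L/h
Maintenance: replace elimination → rate = CL × Css = 0.8400 × 16.2 = 13.61 mg/h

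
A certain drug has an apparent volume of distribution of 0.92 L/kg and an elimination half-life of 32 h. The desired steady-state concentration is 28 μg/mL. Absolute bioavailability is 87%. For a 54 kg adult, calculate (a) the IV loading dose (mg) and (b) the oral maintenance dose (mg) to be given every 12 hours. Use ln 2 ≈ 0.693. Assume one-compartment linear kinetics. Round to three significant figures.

Total Vd = 0.92 × 54 = 49.68 L
LD = Vd × C = 49.68 × 28 = 1391 mg
CL = 0.693 × Vd / t½ = 0.693 × 49.68 / 32 = 1.076 L/h
D = CL × Css × τ / F = 1.076 × 28 × 12 / 0.87 = 415.6 mg

(a) 1390 mg; (b) 416 mg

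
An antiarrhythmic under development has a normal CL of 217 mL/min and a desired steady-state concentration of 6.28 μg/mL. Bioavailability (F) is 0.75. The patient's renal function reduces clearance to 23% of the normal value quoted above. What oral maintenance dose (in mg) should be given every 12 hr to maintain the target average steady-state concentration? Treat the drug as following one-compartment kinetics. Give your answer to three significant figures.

CL = 217 mL/min = 217 × 0.06 = 13.02 L/h
Patient clearance = 0.23 × 13.02 = 2.995 L/h
D = CL × Css × τ / F = 2.995 × 6.28 × 12 / 0.75 = 300.9 mg

301 mg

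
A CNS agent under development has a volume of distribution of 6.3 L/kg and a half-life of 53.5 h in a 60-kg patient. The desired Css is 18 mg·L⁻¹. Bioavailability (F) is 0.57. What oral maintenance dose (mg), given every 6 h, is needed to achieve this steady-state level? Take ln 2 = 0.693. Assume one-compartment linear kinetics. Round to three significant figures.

928 mg

Vd(total) = 60 kg × 6.3 L/kg = 378.0 L
CL = 0.693 × Vd / t½ = 0.693 × 378.0 / 53.5 = 4.896 L/h
D = CL × Css × τ / F = 4.896 × 18 × 6 / 0.57 = 927.7 mg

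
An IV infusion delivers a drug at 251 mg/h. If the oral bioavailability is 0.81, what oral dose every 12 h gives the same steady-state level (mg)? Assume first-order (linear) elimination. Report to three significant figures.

3720 mg

To maintain the same Css, the systemic dosing rate must be unchanged: F·D/τ = infusion rate.
D = rate × τ / F = 251 × 12 / 0.81 = 3719 mg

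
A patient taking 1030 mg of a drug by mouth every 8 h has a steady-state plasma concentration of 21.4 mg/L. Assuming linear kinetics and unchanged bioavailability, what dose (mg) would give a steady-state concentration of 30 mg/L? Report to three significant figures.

With linear kinetics, Css is proportional to dose rate (D/τ) at fixed clearance.
D₂ = D₁ × (Css,target / Css,current) = 1030 × 30/21.4 = 1444 mg

1440 mg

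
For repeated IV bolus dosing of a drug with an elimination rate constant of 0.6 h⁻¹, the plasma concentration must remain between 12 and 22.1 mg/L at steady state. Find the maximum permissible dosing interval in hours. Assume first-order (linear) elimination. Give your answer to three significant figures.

Between IV bolus doses, concentration decays as C = C₀·e^(−kτ), so C_peak/C_trough = e^(kτ).
τ_max = ln(C_peak/C_trough) / k = ln(22.1/12) / 0.6000 = 0.6107 / 0.6000 = 1.018 h

1.02 h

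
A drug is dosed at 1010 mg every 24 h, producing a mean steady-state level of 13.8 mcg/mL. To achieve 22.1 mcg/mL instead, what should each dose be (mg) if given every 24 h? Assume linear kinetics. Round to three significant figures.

1620 mg

With linear kinetics, Css is proportional to dose rate (D/τ) at fixed clearance.
D₂ = D₁ × (Css,target / Css,current) = 1010 × 22.1/13.8 = 1617 mg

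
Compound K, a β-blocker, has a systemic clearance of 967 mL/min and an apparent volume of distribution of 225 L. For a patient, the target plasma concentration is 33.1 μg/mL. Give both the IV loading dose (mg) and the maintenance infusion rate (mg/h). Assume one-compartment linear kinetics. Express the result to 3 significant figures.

(a) 7450 mg; (b) 1920 mg/h

LD = Vd · C_target = 225.0 × 33.1 = 7448 mg
CL = 967 mL/min = 967 × 0.06 = 58.02 L/h
Maintenance: replace elimination → rate = CL × Css = 58.02 × 33.1 = 1920 mg/h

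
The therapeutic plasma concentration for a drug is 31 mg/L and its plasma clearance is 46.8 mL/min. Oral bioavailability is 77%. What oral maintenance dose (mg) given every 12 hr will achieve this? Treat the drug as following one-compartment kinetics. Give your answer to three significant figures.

1360 mg

CL = 46.8 mL/min = 46.8 × 0.06 = 2.808 L/h
At steady state, dose per interval replaces the amount cleared in that interval: F·D/τ = CL·Css.
D = CL × Css × τ / F = 2.808 × 31 × 12 / 0.77 = 1357 mg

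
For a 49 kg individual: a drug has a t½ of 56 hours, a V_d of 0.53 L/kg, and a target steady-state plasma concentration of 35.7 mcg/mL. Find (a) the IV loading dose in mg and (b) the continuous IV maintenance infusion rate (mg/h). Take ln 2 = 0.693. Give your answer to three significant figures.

Vd = 0.53 L/kg × 49 kg = 25.97 L
LD = Vd × C = 25.97 × 35.7 = 927.1 mg
CL = 0.693 × Vd / t½ = 0.693 × 25.97 / 56 = 0.3214 L/h
Infusion rate = CL × Css = 0.3214 × 35.7 = 11.47 mg/h

(a) 927 mg; (b) 11.5 mg/h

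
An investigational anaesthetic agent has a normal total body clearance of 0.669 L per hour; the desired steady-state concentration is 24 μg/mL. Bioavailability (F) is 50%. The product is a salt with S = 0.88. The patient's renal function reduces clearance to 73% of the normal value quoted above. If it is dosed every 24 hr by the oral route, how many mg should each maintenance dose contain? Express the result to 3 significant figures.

639 mg

Patient clearance = 0.73 × 0.6690 = 0.4884 L/h
D = CL × Css × τ / F / S = 0.4884 × 24 × 24 / 0.5 / 0.88 = 639.4 mg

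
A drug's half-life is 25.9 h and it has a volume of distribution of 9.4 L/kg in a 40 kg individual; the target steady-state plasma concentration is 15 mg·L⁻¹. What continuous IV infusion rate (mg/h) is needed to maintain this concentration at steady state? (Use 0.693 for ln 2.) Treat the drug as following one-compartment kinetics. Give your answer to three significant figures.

Vd(total) = 40 kg × 9.4 L/kg = 376.0 L
CL = ln 2 · Vd / t½ = 0.693 × 376.0 / 25.9 = 10.06 L/h
Infusion rate = CL × Css = 10.06 × 15 = 150.9 mg/h

151 mg/h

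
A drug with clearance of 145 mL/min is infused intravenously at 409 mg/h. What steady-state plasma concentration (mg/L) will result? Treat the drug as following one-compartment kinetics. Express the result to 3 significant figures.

CL = 145 mL/min = 145 × 0.06 = 8.700 L/h
Css = rate / CL = 409 / 8.700 = 47.01 mg/L

47.0 mg/L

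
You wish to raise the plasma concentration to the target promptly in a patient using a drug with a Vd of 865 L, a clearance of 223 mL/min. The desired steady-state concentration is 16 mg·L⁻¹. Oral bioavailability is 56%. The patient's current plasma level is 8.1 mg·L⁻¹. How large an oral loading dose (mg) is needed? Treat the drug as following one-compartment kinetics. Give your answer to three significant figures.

The loading dose fills Vd to the target concentration.
Concentration deficit ΔC = 16 − 8.1 = 7.900 mg/L
LD = Vd × ΔC / F = 865.0 × 7.900 / 0.56 = 12200 mg

12200 mg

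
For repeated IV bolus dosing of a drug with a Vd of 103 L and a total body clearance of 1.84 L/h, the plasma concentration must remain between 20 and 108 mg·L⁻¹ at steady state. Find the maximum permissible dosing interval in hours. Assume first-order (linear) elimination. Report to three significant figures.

94.4 h

k = CL / Vd = 1.840 / 103.0 = 0.01786 h⁻¹
Between IV bolus doses, concentration decays as C = C₀·e^(−kτ), so C_peak/C_trough = e^(kτ).
τ_max = ln(C_peak/C_trough) / k = ln(108/20) / 0.01786 = 1.686 / 0.01786 = 94.40 h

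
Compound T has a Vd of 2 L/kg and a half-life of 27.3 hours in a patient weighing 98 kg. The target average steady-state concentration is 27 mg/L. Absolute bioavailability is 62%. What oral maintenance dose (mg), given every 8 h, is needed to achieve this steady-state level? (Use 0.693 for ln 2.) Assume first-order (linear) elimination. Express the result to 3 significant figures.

1730 mg

Total Vd = 2 × 98 = 196.0 L
CL = ln 2 · Vd / t½ = 0.693 × 196.0 / 27.3 = 4.975 L/h
D = CL × Css × τ / F = 4.975 × 27 × 8 / 0.62 = 1733 mg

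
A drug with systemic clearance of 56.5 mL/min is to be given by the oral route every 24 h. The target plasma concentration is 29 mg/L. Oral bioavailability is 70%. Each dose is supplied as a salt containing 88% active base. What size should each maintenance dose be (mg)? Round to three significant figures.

Convert clearance: 56.5 mL/min × 60 min/h ÷ 1000 mL/L = 3.390 L/h
D = CL × Css × τ / F / S = 3.390 × 29 × 24 / 0.7 / 0.88 = 3830 mg

3830 mg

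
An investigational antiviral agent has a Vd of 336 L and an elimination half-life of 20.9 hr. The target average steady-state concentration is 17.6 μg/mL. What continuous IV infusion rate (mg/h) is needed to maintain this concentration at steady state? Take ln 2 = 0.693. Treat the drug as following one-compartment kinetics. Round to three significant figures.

196 mg/h

k = 0.693/20.9 = 0.03316 h⁻¹, so CL = k·Vd = 0.03316 × 336.0 = 11.14 L/h
Infusion rate = CL × Css = 11.14 × 17.6 = 196.1 mg/h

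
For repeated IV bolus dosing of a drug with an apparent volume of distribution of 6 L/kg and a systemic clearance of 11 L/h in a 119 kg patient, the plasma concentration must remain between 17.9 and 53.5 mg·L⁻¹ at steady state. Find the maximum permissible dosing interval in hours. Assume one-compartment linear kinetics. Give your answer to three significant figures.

71.1 h

Vd(total) = 119 kg × 6 L/kg = 714.0 L
k = CL / Vd = 11.00 / 714.0 = 0.01541 h⁻¹
Between IV bolus doses, concentration decays as C = C₀·e^(−kτ), so C_peak/C_trough = e^(kτ).
τ_max = ln(C_peak/C_trough) / k = ln(53.5/17.9) / 0.01541 = 1.095 / 0.01541 = 71.06 h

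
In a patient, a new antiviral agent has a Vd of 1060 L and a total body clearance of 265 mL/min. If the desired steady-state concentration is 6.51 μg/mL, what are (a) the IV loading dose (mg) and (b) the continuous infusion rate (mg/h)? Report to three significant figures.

(a) 6900 mg; (b) 104 mg/h

Loading: fill Vd to C_target → 1060 L × 6.51 mg/L = 6901 mg
Convert clearance: 265 mL/min × 60 min/h ÷ 1000 mL/L = 15.90 L/h
Maintenance infusion rate = CL × Css = 15.90 × 6.51 = 103.5 mg/h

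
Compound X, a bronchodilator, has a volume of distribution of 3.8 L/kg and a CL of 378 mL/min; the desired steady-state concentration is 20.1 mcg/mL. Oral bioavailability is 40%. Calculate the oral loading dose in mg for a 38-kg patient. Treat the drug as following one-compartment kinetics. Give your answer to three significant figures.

Total Vd = 3.8 × 38 = 144.4 L
LD is governed by Vd — clearance does not enter the loading-dose calculation.
LD = Vd × C / F = 144.4 × 20.10 / 0.4 = 7256 mg

7260 mg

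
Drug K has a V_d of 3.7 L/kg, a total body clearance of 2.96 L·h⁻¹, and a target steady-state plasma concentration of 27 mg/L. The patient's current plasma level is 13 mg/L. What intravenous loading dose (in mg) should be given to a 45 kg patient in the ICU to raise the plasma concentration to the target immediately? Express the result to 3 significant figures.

2330 mg

Vd(total) = 45 kg × 3.7 L/kg = 166.5 L
Concentration deficit ΔC = 27 − 13 = 14.00 mg/L
LD = Vd × ΔC = 166.5 × 14.00 = 2331 mg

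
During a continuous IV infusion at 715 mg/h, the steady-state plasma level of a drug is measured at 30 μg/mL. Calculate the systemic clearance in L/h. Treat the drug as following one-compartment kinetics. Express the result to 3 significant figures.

At steady state, infusion rate = CL × Css, so CL = rate / Css.
CL = 715 / 30 = 23.83 L/h

23.8 L/h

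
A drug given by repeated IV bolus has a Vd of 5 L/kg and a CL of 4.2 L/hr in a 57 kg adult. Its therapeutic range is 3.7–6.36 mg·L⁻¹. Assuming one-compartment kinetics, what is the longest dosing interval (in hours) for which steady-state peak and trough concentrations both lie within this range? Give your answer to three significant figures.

Vd(total) = 57 kg × 5 L/kg = 285.0 L
k = CL / Vd = 4.200 / 285.0 = 0.01474 h⁻¹
Between IV bolus doses, concentration decays as C = C₀·e^(−kτ), so C_peak/C_trough = e^(kτ).
τ_max = ln(C_peak/C_trough) / k = ln(6.36/3.7) / 0.01474 = 0.5417 / 0.01474 = 36.75 h

36.8 h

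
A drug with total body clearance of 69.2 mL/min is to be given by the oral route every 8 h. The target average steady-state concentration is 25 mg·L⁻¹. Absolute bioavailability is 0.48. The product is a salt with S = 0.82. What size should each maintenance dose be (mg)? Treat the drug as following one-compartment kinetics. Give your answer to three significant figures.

2110 mg

CL = 69.2 mL/min × 60/1000 = 4.152 L/h
D = CL × Css × τ / F / S = 4.152 × 25 × 8 / 0.48 / 0.82 = 2110 mg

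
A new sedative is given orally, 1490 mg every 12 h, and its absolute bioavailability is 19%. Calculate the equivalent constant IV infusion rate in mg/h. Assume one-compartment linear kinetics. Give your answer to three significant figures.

Equivalent systemic input: infusion rate = F·D/τ.
Rate = 0.19 × 1490 / 12 = 23.59 mg/h

23.6 mg/h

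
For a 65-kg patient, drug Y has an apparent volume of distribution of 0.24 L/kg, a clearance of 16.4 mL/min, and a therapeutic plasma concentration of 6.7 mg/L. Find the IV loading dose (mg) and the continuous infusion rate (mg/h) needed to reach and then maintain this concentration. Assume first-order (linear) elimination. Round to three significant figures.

(a) 105 mg; (b) 6.59 mg/h

Vd = 0.24 L/kg × 65 kg = 15.60 L
LD = Vd · C_target = 15.60 × 6.7 = 104.5 mg
CL = 16.4 mL/min = 16.4 × 0.06 = 0.9840 L/h
Infusion rate = 0.9840 L/h × 6.7 mg/L = 6.593 mg/h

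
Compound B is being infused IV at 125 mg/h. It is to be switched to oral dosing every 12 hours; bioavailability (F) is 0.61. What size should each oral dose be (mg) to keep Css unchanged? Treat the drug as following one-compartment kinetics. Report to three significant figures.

2460 mg

To maintain the same Css, the systemic dosing rate must be unchanged: F·D/τ = infusion rate.
D = rate × τ / F = 125 × 12 / 0.61 = 2459 mg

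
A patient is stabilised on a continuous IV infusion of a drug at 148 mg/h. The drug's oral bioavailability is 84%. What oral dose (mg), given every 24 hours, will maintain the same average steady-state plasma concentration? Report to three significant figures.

4230 mg

To maintain the same Css, the systemic dosing rate must be unchanged: F·D/τ = infusion rate.
D = rate × τ / F = 148 × 24 / 0.84 = 4229 mg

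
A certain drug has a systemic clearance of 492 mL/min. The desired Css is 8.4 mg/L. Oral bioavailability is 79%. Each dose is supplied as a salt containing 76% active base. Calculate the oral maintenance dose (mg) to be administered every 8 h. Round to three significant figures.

Convert clearance: 492 mL/min × 60 min/h ÷ 1000 mL/L = 29.52 L/h
D = CL × Css × τ / F / S = 29.52 × 8.4 × 8 / 0.79 / 0.76 = 3304 mg

3300 mg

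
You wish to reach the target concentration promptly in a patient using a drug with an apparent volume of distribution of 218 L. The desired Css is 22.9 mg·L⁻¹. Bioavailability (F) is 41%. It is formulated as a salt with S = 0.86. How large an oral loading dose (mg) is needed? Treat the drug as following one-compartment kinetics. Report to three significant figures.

LD = Vd × C / F / S = 218.0 × 22.90 / 0.41 / 0.86 = 14160 mg

14200 mg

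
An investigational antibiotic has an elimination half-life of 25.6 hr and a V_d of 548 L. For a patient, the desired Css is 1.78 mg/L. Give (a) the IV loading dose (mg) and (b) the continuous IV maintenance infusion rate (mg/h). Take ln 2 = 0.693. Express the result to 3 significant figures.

(a) 975 mg; (b) 26.4 mg/h

LD = Vd × C = 548.0 × 1.78 = 975.4 mg
CL = 0.693 × Vd / t½ = 0.693 × 548.0 / 25.6 = 14.83 L/h
Infusion rate = CL × Css = 14.83 × 1.78 = 26.40 mg/h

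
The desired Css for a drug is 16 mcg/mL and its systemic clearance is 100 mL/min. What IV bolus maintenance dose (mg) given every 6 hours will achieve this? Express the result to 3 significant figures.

576 mg

CL = 100 mL/min = 100 × 0.06 = 6.000 L/h
D = CL × Css × τ = 6.000 × 16 × 6 = 576.0 mg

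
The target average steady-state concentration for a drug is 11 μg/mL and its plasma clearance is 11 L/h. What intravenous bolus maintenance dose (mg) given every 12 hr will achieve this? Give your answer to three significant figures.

At steady state, dose per interval replaces the amount cleared in that interval: D/τ = CL·Css.
D = CL × Css × τ = 11.00 × 11 × 12 = 1452 mg

1450 mg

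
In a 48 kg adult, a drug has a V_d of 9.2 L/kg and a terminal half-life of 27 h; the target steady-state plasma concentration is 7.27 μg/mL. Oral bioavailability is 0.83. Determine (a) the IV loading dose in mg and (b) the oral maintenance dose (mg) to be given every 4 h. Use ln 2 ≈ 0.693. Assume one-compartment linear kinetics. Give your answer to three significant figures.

Vd(total) = 48 kg × 9.2 L/kg = 441.6 L
LD = Vd × C = 441.6 × 7.27 = 3210 mg
CL = 0.693 × Vd / t½ = 0.693 × 441.6 / 27 = 11.33 L/h
D = CL × Css × τ / F = 11.33 × 7.27 × 4 / 0.83 = 397.0 mg

(a) 3210 mg; (b) 397 mg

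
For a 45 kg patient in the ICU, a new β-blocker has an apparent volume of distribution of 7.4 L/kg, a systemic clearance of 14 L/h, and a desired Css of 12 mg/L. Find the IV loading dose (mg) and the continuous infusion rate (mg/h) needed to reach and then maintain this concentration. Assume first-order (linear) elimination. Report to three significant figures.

(a) 4000 mg; (b) 168 mg/h

Total Vd = 7.4 × 45 = 333.0 L
LD = Vd · C_target = 333.0 × 12 = 3996 mg
Maintenance: replace elimination → rate = CL × Css = 14.00 × 12 = 168.0 mg/h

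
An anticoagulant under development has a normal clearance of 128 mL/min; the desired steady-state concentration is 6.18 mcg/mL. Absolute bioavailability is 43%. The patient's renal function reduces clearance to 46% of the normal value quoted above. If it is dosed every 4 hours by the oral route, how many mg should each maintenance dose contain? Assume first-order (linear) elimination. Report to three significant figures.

CL = 128 mL/min × 60/1000 = 7.680 L/h
Patient clearance = 0.46 × 7.680 = 3.533 L/h
D = CL × Css × τ / F = 3.533 × 6.18 × 4 / 0.43 = 203.1 mg

203 mg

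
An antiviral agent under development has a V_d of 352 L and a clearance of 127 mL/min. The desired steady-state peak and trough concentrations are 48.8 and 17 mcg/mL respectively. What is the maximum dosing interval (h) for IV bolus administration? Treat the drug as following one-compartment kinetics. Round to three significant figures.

48.7 h

Convert clearance: 127 mL/min × 60 min/h ÷ 1000 mL/L = 7.620 L/h
k = CL / Vd = 7.620 / 352.0 = 0.02165 h⁻¹
Between IV bolus doses, concentration decays as C = C₀·e^(−kτ), so C_peak/C_trough = e^(kτ).
τ_max = ln(C_peak/C_trough) / k = ln(48.8/17) / 0.02165 = 1.055 / 0.02165 = 48.73 h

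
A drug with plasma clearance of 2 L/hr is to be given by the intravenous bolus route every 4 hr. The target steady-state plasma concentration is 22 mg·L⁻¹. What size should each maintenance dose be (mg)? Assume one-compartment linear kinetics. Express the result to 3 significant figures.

At steady state, dose per interval replaces the amount cleared in that interval: D/τ = CL·Css.
D = CL × Css × τ = 2.000 × 22 × 4 = 176.0 mg

176 mg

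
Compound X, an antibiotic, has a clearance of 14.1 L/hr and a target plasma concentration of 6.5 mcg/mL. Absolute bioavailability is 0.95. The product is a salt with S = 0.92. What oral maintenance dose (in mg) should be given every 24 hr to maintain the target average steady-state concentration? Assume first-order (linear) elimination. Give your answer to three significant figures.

D = CL × Css × τ / F / S = 14.10 × 6.5 × 24 / 0.95 / 0.92 = 2517 mg

2520 mg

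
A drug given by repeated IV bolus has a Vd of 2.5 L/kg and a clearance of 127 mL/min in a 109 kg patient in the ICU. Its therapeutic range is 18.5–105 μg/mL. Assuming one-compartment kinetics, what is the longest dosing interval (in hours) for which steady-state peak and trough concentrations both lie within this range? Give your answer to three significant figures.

Vd = 2.5 L/kg × 109 kg = 272.5 L
CL = 127 mL/min × 60/1000 = 7.620 L/h
k = CL / Vd = 7.620 / 272.5 = 0.02796 h⁻¹
Between IV bolus doses, concentration decays as C = C₀·e^(−kτ), so C_peak/C_trough = e^(kτ).
τ_max = ln(C_peak/C_trough) / k = ln(105/18.5) / 0.02796 = 1.736 / 0.02796 = 62.09 h

62.1 h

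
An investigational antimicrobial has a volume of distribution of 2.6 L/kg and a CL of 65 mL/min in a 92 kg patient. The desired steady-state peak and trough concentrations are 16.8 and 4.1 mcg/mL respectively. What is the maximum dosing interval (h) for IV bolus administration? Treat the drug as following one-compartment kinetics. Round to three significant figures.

86.5 h

Vd(total) = 92 kg × 2.6 L/kg = 239.2 L
CL = 65 mL/min = 65 × 0.06 = 3.900 L/h
k = CL / Vd = 3.900 / 239.2 = 0.01630 h⁻¹
Between IV bolus doses, concentration decays as C = C₀·e^(−kτ), so C_peak/C_trough = e^(kτ).
τ_max = ln(C_peak/C_trough) / k = ln(16.8/4.1) / 0.01630 = 1.410 / 0.01630 = 86.50 h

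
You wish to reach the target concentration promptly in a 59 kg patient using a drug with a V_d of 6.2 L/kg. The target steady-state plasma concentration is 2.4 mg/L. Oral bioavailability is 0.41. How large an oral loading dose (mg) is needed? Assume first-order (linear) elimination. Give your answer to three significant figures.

Vd = 6.2 L/kg × 59 kg = 365.8 L
The loading dose fills Vd to the target concentration.
LD = Vd × C / F = 365.8 × 2.400 / 0.41 = 2141 mg

2140 mg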